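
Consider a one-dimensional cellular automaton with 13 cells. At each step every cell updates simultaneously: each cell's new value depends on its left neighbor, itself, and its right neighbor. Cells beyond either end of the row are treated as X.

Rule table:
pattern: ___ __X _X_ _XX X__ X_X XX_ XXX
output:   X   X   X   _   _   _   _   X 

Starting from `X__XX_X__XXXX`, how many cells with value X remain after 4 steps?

__X___X_X_XXX
_XX_XXX_X__XX
_____X__X_X_X
_XXXXX_XX_X__
count of X: 8

8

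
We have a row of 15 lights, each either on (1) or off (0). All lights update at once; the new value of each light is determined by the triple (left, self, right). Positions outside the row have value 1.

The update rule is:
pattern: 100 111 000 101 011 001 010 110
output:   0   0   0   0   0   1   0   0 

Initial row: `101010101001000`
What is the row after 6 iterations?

iteration 1: 000000000010001
iteration 2: 000000000100010
iteration 3: 000000001000100
iteration 4: 000000010001001
iteration 5: 000000100010010
iteration 6: 000001000100100

000001000100100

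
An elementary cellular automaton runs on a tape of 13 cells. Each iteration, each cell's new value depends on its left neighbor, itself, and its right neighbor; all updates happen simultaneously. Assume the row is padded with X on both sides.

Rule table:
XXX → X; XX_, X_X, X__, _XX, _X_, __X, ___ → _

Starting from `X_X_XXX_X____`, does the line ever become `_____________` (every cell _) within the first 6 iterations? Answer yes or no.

yes

iteration 1: _____X_______
iteration 2: _____________
all cells are _ at iteration 2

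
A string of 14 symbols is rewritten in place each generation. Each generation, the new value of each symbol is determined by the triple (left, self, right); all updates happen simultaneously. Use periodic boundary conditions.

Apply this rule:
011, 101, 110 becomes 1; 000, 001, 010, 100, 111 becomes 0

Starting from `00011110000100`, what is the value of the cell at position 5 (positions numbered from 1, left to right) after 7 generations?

00010010000000
00000000000000
00000000000000  (fixed point — unchanged through generation 7)
position 5 holds 0

0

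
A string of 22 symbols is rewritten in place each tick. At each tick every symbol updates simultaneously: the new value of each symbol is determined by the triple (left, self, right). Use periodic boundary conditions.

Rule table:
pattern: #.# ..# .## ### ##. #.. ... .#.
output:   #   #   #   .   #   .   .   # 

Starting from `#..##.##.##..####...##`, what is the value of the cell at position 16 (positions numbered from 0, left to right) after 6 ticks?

#

tick 1: #.#########.##..#..##.
tick 2: ###.......####.##.####
tick 3: ..#......##..######...
tick 4: .##.....###.##....#...
tick 5: ###....##.####...##...
tick 6: #.#...#####..#..###..#
position 16 holds #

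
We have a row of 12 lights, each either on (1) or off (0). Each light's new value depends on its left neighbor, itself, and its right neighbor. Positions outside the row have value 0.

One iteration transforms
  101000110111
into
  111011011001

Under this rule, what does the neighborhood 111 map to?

0

At position 10 the neighborhood is 111; the next row has 0 there.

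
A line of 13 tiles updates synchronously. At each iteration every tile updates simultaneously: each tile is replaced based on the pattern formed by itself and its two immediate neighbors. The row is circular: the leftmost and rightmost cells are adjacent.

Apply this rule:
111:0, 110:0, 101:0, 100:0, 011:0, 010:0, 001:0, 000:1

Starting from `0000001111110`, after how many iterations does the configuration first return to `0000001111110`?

iteration 1: 1111100000000
iteration 2: 0000001111110

2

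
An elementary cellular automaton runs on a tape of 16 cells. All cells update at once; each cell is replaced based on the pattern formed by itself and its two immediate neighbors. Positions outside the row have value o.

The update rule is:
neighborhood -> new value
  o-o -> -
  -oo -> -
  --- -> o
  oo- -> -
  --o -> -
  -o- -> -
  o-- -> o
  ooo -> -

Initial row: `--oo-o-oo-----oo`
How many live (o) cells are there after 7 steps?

4

o--------oooo---
-ooooooo-----oo-
--------oooo----
ooooooo-----ooo-
-------oooo-----
oooooo-----oooo-
------oooo------
count of o: 4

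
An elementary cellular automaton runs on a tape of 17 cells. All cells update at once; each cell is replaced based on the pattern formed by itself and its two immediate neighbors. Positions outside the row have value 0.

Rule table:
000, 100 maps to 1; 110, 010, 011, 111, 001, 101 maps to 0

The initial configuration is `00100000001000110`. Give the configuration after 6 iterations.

10011111100110001
01000000010001100
00111111001100011
10000000100011000
01111110011000111
00000001000110000

00000001000110000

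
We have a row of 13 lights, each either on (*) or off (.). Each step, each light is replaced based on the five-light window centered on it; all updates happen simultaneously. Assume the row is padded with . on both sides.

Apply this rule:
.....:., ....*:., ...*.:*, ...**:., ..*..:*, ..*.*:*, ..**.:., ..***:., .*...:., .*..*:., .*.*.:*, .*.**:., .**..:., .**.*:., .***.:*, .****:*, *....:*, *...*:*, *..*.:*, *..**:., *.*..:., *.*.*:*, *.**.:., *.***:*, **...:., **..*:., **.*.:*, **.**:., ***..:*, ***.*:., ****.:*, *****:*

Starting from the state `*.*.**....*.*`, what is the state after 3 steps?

...**....***.

***....*.***.
.**.*.**.***.
...**....***.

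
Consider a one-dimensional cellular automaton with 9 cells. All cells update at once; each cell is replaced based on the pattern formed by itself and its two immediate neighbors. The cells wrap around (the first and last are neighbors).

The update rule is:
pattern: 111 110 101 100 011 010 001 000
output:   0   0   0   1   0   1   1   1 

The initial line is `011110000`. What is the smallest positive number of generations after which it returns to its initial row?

100001111
011110000

2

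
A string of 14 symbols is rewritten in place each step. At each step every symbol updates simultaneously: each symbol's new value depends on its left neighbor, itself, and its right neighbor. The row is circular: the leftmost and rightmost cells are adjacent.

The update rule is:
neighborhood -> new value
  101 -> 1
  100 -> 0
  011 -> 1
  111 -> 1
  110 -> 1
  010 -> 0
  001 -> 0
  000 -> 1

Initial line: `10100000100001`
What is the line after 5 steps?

11001111111111

step 1: 11001110001101
step 2: 11001110101111
step 3: 11001111011111
step 4: 11001111111111
step 5: 11001111111111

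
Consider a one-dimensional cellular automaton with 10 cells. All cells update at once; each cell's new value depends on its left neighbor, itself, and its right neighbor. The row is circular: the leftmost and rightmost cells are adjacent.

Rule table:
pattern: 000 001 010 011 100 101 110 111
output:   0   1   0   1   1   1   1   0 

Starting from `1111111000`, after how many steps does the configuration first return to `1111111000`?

1000001101
1100011111
0110110000
1111111000

4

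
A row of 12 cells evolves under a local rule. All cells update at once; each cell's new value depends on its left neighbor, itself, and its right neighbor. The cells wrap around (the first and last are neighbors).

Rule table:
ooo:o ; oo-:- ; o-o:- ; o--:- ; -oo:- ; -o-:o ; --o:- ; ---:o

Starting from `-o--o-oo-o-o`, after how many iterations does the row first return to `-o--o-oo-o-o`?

iteration 1: -o--o----o-o
iteration 2: -o--o-oo-o-o

2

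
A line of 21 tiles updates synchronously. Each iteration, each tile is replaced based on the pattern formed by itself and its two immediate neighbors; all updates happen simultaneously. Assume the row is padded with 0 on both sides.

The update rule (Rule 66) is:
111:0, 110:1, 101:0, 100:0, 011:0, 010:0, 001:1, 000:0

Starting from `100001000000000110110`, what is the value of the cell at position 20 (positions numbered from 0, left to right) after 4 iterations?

0

000010000000001010010
000100000000010000100
001000000000100001000
010000000001000010000
position 20 holds 0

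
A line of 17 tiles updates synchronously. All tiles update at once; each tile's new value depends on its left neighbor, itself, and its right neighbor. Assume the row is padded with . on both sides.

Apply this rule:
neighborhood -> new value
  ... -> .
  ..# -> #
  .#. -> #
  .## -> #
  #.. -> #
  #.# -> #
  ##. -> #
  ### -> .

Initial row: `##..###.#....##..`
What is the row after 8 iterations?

#.###....##....##

iteration 1: #####.####..####.
iteration 2: #...###..####..##
iteration 3: ##.##.####..#####
iteration 4: #######..####...#
iteration 5: #.....####..##.##
iteration 6: ##...##..########
iteration 7: ###.######......#
iteration 8: #.###....##....##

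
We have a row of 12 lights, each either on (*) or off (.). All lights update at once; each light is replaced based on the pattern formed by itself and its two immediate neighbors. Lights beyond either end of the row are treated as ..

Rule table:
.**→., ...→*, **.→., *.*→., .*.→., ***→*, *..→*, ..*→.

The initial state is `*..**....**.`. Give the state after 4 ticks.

.**..****...

.*...***...*
..**..*.**..
*...*.....**
.**..****...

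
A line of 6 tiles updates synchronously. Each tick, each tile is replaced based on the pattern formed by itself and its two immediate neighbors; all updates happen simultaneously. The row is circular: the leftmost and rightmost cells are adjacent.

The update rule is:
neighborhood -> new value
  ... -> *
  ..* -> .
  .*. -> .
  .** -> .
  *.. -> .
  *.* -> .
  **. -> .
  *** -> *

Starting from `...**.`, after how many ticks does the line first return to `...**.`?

**....
...**.

2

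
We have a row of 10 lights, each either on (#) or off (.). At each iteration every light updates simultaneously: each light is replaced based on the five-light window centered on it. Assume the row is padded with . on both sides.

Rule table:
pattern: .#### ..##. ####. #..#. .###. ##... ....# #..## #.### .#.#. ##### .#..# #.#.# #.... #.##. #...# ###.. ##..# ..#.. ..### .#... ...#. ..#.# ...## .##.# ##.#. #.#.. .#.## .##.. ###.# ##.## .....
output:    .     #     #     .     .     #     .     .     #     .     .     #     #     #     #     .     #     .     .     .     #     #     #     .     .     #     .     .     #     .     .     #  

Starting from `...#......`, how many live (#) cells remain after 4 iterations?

5

iteration 1: #.#.######
iteration 2: #.#.#...##
iteration 3: #.#..#..##
iteration 4: #..#..#.##
count of #: 5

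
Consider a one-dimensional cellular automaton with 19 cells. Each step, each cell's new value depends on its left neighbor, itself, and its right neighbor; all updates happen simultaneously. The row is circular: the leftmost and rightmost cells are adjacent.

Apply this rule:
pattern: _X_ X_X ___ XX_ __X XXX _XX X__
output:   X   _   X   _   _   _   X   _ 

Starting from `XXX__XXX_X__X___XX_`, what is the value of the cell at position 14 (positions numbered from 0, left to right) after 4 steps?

step 1: X____X___X__X_X_X__
step 2: X_XX_X_X_X__X_X_X__
step 3: X_X__X_X_X__X_X_X__
step 4: X_X__X_X_X__X_X_X__
position 14 holds X

X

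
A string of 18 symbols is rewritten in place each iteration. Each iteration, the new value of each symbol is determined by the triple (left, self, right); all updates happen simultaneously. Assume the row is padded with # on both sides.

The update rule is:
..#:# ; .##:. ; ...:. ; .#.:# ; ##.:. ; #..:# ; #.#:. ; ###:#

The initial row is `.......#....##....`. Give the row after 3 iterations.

.##.##.#..######..

iteration 1: #.....###..#..#..#
iteration 2: .#...#.#.########.
iteration 3: .##.##.#..######..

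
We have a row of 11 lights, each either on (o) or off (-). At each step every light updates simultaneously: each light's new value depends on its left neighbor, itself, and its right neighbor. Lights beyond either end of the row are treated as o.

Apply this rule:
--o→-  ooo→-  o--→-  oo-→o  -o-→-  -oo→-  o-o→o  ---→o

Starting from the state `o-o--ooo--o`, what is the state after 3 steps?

o-o--o-o--o

oo-----o---
-o-ooo---o-
o-o--o-o--o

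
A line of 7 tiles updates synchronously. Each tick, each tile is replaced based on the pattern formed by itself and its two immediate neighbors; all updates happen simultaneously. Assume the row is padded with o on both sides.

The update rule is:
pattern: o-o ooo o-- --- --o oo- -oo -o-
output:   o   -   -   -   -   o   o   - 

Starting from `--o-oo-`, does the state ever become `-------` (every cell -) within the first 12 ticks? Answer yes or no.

yes

---oooo
---o---
-------
all cells are - at tick 3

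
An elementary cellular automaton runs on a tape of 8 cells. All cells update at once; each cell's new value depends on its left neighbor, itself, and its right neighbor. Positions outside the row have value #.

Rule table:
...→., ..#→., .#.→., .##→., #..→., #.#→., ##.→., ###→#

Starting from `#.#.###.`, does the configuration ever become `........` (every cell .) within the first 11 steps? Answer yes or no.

.....#..
........
all cells are . at step 2

yes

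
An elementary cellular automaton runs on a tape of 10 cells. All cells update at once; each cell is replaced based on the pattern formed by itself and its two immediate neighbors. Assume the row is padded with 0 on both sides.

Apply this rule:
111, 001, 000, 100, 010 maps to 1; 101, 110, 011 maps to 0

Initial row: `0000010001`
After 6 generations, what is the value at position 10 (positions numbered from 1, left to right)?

0

generation 1: 1111111111
generation 2: 0111111110
generation 3: 1011111101
generation 4: 1001111001
generation 5: 1110110111
generation 6: 0100000010
position 10 holds 0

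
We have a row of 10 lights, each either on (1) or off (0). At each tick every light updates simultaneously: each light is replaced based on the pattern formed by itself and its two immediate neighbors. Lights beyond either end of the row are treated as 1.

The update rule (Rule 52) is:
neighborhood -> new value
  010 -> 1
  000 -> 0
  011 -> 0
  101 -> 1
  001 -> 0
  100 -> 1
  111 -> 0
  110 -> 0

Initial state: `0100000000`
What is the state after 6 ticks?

1110000000
0001000000
1001100000
0100010000
1110011000
0001000100

0001000100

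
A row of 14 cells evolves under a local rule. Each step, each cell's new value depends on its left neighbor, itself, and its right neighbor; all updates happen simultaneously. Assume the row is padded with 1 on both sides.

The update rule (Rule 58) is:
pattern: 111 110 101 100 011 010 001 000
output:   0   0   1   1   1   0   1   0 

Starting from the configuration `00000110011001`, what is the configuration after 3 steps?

10001101110111
01011011001100
10110110111011

10110110111011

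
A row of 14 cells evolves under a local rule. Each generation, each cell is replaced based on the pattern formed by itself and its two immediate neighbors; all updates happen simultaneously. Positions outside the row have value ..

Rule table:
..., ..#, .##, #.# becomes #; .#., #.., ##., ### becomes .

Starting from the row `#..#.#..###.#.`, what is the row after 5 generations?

#..##..#..#..#

generation 1: ..#.#..##..#..
generation 2: ##.#..##..#..#
generation 3: #.#..##..#..#.
generation 4: .#..##..#..#..
generation 5: #..##..#..#..#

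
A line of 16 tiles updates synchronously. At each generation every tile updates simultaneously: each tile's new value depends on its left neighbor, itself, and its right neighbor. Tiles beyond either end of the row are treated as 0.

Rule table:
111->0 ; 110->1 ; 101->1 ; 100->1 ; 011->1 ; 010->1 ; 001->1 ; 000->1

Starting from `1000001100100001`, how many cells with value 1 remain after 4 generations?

2

1111111111111111
1000000000000001
1111111111111111  (repeats generation 1; period 2)
generation 4: 1000000000000001
count of 1: 2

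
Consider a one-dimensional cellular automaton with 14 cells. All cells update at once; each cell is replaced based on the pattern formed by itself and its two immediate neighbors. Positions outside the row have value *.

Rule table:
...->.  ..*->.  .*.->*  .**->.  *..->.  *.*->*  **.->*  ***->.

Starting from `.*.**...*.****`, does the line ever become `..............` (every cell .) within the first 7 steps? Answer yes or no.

no

step 1: ***.*...**....
step 2: ..***....*....
step 3: ....*....*....
step 4: ....*....*....  (fixed point — unchanged through step 7)
step 7 is ....*....*...., still not uniform .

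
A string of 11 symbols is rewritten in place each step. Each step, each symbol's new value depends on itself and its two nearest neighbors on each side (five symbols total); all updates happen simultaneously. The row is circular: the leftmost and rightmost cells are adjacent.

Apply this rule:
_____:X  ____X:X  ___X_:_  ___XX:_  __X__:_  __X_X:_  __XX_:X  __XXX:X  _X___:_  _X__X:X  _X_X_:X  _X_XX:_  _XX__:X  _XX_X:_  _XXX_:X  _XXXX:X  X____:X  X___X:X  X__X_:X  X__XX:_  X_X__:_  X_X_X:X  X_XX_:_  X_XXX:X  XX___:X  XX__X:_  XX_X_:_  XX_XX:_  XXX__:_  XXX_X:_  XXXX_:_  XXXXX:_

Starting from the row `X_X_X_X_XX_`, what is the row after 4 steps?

XXXXXXX____
XX_____XXX_
_XXXXX_XX__
_XX_____XXX

_XX_____XXX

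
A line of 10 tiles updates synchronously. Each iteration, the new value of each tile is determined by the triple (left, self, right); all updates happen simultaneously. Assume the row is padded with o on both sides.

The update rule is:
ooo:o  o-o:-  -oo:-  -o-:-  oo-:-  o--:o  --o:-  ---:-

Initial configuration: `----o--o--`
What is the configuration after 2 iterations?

o----o--o-
-o----o---

-o----o---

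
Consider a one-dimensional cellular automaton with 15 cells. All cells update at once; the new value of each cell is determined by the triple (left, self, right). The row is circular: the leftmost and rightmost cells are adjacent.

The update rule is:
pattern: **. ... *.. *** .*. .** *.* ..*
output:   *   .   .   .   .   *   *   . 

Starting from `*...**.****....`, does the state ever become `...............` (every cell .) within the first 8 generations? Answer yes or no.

....****..*....
....*..*.......
...............
all cells are . at generation 3

yes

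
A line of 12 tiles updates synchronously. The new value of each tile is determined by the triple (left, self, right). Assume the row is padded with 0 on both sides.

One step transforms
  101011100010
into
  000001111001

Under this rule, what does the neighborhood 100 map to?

At position 7 the neighborhood is 100; the next row has 1 there.

1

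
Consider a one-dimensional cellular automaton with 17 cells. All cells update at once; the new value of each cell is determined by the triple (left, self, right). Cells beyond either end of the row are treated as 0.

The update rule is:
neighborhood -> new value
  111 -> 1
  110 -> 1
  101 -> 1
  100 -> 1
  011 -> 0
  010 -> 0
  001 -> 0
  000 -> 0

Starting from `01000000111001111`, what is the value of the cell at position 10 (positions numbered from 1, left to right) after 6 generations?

0

00100000011100111
00010000001110011
00001000000111001
00000100000011100
00000010000001110
00000001000000111
position 10 holds 0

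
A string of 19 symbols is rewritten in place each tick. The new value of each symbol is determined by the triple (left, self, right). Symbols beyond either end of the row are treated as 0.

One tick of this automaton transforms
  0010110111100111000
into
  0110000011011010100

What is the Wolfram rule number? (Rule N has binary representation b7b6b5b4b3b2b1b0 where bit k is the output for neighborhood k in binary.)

position 8: 111 → 1  (bit 7 = 1)
position 5: 110 → 0  (bit 6 = 0)
position 3: 101 → 0  (bit 5 = 0)
position 11: 100 → 1  (bit 4 = 1)
position 4: 011 → 0  (bit 3 = 0)
position 2: 010 → 1  (bit 2 = 1)
position 1: 001 → 1  (bit 1 = 1)
position 0: 000 → 0  (bit 0 = 0)
bits b7..b0 = 10010110 = 150

150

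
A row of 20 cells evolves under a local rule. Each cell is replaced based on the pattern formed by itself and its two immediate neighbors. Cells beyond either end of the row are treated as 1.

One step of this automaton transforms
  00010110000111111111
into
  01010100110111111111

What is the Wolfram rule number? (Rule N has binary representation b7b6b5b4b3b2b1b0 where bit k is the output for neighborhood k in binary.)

141

position 12: 111 → 1  (bit 7 = 1)
position 6: 110 → 0  (bit 6 = 0)
position 4: 101 → 0  (bit 5 = 0)
position 0: 100 → 0  (bit 4 = 0)
position 5: 011 → 1  (bit 3 = 1)
position 3: 010 → 1  (bit 2 = 1)
position 2: 001 → 0  (bit 1 = 0)
position 1: 000 → 1  (bit 0 = 1)
bits b7..b0 = 10001101 = 141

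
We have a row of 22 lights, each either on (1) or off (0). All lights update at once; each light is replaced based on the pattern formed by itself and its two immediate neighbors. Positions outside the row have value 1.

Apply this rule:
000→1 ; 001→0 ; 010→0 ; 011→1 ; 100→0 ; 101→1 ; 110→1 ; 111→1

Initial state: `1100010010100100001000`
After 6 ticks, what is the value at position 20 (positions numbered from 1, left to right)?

1

1101000001000001100010
1110011100011101101001
1110011101011111110001
1110011110111111110101
1110011111111111111011
1110011111111111111111
position 20 holds 1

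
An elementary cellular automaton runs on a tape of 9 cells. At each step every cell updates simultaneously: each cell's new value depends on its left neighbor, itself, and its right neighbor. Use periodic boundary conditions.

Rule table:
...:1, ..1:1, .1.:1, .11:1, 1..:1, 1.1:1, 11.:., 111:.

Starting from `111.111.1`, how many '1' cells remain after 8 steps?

7

step 1: ...11..11
step 2: 1111.111.
step 3: 1...11..1
step 4: .1111.111
step 5: 11...11..
step 6: 1.1111.11
step 7: .11...11.
step 8: 11.1111.1
count of 1: 7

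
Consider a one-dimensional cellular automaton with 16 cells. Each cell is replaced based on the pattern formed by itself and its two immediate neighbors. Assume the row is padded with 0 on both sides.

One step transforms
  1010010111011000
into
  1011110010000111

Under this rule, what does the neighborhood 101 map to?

0

At position 1 the neighborhood is 101; the next row has 0 there.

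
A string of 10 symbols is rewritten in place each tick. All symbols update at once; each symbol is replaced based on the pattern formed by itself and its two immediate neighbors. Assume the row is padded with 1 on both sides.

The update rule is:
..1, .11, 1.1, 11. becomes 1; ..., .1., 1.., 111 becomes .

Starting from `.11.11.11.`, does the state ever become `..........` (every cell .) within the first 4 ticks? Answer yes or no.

1111111111
..........
all cells are . at tick 2

yes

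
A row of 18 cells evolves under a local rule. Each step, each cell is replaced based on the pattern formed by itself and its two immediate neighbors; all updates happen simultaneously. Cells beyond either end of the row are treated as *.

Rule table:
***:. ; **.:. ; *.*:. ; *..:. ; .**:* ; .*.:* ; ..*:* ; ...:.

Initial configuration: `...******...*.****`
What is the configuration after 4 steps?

.*......**..**..*.

step 1: ..**.......**.*...
step 2: .**.......**..*..*
step 3: .*.......**..**.**
step 4: .*......**..**..*.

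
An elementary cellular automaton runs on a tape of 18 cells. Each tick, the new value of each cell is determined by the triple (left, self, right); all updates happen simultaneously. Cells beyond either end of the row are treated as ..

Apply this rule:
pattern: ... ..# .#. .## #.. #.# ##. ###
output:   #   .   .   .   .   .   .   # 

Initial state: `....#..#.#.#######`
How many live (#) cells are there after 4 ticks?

tick 1: ###.........#####.
tick 2: .#..#######..###..
tick 3: .....#####....#..#
tick 4: ####..###..##.....
count of #: 9

9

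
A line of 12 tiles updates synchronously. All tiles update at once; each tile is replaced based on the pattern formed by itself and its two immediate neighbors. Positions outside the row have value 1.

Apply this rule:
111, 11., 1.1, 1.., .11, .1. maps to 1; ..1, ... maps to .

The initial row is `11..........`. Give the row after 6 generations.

111.........
1111........
11111.......
111111......
1111111.....
11111111....

11111111....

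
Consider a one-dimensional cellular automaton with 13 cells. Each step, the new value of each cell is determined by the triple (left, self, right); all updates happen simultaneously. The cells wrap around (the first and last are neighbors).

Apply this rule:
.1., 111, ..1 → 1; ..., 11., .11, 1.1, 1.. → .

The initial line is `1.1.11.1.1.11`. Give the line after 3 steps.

.....1...1...

step 1: ..1....1.1..1
step 2: .11...11.1.11
step 3: .....1...1...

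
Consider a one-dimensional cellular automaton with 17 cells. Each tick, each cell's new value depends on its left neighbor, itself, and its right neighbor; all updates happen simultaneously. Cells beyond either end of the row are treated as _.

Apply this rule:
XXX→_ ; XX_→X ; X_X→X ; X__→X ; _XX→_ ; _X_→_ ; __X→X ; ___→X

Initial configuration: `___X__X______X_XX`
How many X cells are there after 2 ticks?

7

XXX_XX_XXXXXX_X_X
__XX_XX_____XX_X_
count of X: 7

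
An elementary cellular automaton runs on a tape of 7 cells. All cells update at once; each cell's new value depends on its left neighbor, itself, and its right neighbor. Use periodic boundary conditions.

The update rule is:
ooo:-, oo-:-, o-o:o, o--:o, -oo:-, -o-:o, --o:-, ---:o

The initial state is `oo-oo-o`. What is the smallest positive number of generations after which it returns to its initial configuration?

generation 1: --o--o-
generation 2: o-oo-oo
generation 3: -o--o--
generation 4: -oo-ooo
generation 5: o--o---
generation 6: oo-ooo-
generation 7: --o---o
generation 8: o-ooo-o
generation 9: -o---o-
generation 10: -ooo-oo
generation 11: o---o--
generation 12: ooo-oo-
generation 13: ---o--o
generation 14: oo-oo-o

14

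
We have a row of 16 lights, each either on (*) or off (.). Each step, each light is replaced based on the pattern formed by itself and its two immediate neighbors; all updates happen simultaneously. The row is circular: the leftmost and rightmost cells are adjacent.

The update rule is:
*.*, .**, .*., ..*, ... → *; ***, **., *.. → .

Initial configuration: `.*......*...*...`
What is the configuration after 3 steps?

step 1: **.******.***.**
step 2: ..**.....**..**.
step 3: ***..*****..**..

***..*****..**..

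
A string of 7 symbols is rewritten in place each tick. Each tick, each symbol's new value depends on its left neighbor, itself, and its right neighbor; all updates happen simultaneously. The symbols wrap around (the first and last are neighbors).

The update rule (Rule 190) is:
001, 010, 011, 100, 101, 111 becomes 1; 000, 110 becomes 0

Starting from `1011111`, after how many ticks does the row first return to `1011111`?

tick 1: 0111111
tick 2: 1111110
tick 3: 1111101
tick 4: 1111011
tick 5: 1110111
tick 6: 1101111
tick 7: 1011111

7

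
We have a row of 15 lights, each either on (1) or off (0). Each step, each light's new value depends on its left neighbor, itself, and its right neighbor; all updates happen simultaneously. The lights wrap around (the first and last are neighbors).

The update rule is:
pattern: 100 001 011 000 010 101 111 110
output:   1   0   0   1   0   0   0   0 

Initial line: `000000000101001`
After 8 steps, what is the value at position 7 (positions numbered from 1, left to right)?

1

111111110000100
000000001110010
111111100001001
000000011100100
111111000010011
000000111001000
111110000100111
000001110010000
position 7 holds 1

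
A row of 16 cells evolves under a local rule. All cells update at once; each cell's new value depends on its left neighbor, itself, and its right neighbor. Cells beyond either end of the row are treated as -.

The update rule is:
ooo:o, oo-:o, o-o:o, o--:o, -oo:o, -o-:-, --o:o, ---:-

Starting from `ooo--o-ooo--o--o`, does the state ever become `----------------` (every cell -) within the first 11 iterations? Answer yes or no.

no

ooooo-oooooo-oo-
oooooooooooooooo
oooooooooooooooo  (fixed point — unchanged through iteration 11)
iteration 11 is oooooooooooooooo, still not uniform -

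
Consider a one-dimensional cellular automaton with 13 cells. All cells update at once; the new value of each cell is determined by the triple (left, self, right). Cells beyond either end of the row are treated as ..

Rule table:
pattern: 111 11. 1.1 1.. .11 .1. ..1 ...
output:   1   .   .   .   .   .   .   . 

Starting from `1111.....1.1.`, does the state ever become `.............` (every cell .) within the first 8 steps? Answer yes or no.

.11..........
.............
all cells are . at step 2

yes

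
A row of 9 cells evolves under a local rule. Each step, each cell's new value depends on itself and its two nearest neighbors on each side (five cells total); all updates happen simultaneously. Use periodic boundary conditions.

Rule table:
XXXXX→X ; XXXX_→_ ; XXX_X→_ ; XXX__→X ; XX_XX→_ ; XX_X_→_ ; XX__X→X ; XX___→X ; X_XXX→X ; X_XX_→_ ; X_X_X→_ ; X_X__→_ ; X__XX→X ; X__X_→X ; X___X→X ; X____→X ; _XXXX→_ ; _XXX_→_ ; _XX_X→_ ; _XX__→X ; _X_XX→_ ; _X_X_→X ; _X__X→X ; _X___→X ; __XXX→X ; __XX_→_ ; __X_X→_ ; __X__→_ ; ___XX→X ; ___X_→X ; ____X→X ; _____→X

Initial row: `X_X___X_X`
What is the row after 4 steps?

_XXXX__X_

___XXX___
XXXX_XXXX
XX___X_XX
_XXXX__X_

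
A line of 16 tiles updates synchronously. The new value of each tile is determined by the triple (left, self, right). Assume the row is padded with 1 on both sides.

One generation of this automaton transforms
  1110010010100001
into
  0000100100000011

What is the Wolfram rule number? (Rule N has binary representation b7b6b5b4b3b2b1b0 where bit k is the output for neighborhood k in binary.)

position 0: 111 → 0  (bit 7 = 0)
position 2: 110 → 0  (bit 6 = 0)
position 9: 101 → 0  (bit 5 = 0)
position 3: 100 → 0  (bit 4 = 0)
position 15: 011 → 1  (bit 3 = 1)
position 5: 010 → 0  (bit 2 = 0)
position 4: 001 → 1  (bit 1 = 1)
position 12: 000 → 0  (bit 0 = 0)
bits b7..b0 = 00001010 = 10

10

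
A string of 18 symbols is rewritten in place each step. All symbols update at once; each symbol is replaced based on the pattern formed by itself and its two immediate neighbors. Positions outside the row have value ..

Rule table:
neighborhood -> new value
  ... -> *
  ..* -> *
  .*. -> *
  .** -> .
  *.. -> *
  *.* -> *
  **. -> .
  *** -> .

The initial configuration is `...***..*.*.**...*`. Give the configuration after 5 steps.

***...******..****

step 1: ***...******..****
step 2: ...***......**....
step 3: ***...******..****  (repeats step 1; period 2)
step 5: ***...******..****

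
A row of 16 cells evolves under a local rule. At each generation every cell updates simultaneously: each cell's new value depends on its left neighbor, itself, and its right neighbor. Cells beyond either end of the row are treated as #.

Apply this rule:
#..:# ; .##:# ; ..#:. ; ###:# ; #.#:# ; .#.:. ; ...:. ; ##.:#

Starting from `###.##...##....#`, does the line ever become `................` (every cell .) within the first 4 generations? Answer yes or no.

no

#######..###...#
########.####..#
##############.#
################
generation 4 is ################, still not uniform .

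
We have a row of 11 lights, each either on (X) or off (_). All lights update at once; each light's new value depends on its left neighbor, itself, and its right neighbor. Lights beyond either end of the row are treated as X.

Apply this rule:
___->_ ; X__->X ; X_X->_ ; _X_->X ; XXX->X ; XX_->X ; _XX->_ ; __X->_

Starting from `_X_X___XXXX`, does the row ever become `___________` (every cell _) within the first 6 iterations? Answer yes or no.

iteration 1: _X_XX___XXX
iteration 2: _X__XX___XX
iteration 3: _XX__XX___X
iteration 4: __XX__XX___
iteration 5: X__XX__XX__
iteration 6: XX__XX__XX_
iteration 6 is XX__XX__XX_, still not uniform _

no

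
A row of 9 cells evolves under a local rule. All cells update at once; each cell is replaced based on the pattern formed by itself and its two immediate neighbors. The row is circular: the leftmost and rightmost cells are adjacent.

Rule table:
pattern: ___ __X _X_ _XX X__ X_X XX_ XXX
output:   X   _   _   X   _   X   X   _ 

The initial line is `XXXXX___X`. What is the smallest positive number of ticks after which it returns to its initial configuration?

____X_X_X
_XX__X_X_
_XX___X__
_XX_X___X
XXXX__X__
X__X_____
_____XXX_
XXXX_X_X_
X__XX_X_X
X__XXX_XX
X__X_XXX_
____XX_XX
_XX_XXXXX
XXXXX___X

14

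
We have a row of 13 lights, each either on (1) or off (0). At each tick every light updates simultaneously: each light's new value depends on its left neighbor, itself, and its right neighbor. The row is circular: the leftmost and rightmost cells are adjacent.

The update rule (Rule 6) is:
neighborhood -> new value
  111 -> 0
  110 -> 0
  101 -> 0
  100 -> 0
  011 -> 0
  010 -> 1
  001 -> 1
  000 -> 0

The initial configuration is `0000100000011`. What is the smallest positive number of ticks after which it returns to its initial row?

0001100000100
0010000001100
0110000010000
1000000110000
1000001000001
0000011000010
0000100000110
0001100001000
0010000011000
0110000100000
1000001100000
1000010000001
0000110000010
0001000000110
0011000001000
0100000011000
1100000100000
0000001100001
0000010000011
0000110000100
0001000001100
0011000010000
0100000110000
1100001000000
0000011000001
0000100000011

26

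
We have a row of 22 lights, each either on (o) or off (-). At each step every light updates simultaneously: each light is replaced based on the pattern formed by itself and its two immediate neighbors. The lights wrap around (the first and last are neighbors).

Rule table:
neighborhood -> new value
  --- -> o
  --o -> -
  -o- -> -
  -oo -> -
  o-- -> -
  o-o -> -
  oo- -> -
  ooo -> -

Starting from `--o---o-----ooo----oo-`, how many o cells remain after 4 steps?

step 1: o---o---ooo-----oo----
step 2: --o---o-----ooo----oo-  (repeats step 0; period 2)
step 4: --o---o-----ooo----oo-
count of o: 7

7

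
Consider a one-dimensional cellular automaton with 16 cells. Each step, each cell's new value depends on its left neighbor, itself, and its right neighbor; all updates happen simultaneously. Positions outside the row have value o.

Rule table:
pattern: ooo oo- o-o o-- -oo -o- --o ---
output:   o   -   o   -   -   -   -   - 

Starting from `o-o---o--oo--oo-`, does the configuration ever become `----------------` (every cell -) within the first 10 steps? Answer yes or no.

step 1: -o-------------o
step 2: o---------------
step 3: ----------------
all cells are - at step 3

yes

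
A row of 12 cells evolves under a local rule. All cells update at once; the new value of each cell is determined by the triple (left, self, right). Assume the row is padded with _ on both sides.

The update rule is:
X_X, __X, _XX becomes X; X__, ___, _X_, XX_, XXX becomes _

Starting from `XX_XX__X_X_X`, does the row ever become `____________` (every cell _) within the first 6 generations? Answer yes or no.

generation 1: X_XX__X_X_X_
generation 2: _XX__X_X_X__
generation 3: XX__X_X_X___
generation 4: X__X_X_X____
generation 5: __X_X_X_____
generation 6: _X_X_X______
generation 6 is _X_X_X______, still not uniform _

no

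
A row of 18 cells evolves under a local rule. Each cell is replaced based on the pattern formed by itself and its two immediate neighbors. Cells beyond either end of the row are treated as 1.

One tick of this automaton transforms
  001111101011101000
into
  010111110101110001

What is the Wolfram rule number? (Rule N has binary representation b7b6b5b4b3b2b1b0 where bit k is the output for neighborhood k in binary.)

226

position 3: 111 → 1  (bit 7 = 1)
position 6: 110 → 1  (bit 6 = 1)
position 7: 101 → 1  (bit 5 = 1)
position 0: 100 → 0  (bit 4 = 0)
position 2: 011 → 0  (bit 3 = 0)
position 8: 010 → 0  (bit 2 = 0)
position 1: 001 → 1  (bit 1 = 1)
position 16: 000 → 0  (bit 0 = 0)
bits b7..b0 = 11100010 = 226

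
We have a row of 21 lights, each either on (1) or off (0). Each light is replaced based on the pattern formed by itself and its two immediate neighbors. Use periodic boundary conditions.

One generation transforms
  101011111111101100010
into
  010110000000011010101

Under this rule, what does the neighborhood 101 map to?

At position 1 the neighborhood is 101; the next row has 1 there.

1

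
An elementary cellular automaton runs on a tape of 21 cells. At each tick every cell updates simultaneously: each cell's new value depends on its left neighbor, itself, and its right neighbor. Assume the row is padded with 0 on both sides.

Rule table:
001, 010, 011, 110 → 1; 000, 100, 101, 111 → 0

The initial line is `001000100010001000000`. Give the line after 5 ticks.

011001100110011000000
111011101110111000000
101010101010101000000
101010101010101000000  (fixed point — unchanged through tick 5)

101010101010101000000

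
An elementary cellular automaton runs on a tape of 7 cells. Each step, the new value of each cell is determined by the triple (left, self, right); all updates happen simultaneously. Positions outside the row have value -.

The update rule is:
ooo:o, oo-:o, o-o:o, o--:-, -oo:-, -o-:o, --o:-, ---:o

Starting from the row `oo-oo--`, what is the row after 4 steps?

o---ooo

step 1: -oo-o-o
step 2: --ooooo
step 3: o--oooo
step 4: o---ooo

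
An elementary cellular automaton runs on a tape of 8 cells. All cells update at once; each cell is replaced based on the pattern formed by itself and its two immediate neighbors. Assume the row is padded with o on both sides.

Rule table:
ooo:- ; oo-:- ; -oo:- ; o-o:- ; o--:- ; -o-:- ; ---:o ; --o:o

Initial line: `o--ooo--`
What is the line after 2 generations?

-o--ooo-

--o----o
-o--ooo-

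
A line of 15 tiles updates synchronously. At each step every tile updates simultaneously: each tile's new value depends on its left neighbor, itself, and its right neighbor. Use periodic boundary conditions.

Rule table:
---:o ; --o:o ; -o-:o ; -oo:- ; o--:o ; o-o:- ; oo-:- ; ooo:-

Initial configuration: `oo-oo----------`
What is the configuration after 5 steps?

step 1: -----oooooooooo
step 2: ooooo----------
step 3: -----oooooooooo  (repeats step 1; period 2)
step 5: -----oooooooooo

-----oooooooooo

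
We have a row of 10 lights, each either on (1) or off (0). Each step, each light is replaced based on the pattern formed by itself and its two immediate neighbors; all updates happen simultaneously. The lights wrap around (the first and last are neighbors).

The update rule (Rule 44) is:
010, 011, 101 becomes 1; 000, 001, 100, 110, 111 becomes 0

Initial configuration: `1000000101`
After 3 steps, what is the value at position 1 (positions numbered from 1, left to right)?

step 1: 0000000111
step 2: 0000000100
step 3: 0000000100
position 1 holds 0

0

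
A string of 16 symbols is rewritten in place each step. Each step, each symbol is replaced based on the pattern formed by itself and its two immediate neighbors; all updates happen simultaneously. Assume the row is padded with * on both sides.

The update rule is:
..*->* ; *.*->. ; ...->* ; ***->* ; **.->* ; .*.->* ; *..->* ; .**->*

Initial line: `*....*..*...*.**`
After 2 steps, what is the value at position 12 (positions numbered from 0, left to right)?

*

*************.**
*************.**
position 12 holds *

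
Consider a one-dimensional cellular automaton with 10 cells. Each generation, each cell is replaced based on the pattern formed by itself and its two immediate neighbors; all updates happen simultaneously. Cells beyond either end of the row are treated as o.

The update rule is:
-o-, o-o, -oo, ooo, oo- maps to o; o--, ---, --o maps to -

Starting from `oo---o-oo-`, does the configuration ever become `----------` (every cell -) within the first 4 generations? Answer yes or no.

no

generation 1: oo---ooooo
generation 2: oo---ooooo  (fixed point — unchanged through generation 4)
generation 4 is oo---ooooo, still not uniform -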